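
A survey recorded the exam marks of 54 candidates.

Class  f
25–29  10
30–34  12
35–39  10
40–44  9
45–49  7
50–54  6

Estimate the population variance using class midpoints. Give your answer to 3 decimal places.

Midpoints: 27, 32, 37, 42, 47, 52
n = 54, Σfm = 2043, mean = 37.8333
Σfm² = 80831
Σf(m − x̄)² = Σfm² − (Σfm)²/n = 80831 − 2043²/54 = 3537.5000
Population variance = 3537.5000 / 54 = 65.5093

65.509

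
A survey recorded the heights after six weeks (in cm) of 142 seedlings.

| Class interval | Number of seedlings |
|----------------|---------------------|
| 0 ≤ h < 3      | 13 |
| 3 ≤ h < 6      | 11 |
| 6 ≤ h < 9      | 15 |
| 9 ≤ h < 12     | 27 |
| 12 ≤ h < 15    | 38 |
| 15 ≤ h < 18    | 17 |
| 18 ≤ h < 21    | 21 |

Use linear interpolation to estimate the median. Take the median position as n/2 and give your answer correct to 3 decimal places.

12.395

Cumulative frequencies: 13, 24, 39, 66, 104, 121, 142
n = 142; position = n/2 = 71.
This falls in the class 12 ≤ h < 15: L = 12, F = 66, f = 38, h = 3.
Median ≈ 12 + ((71 − 66) / 38) × 3 = 12.3947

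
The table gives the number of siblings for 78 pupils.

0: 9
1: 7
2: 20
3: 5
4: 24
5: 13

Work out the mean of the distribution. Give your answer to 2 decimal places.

Values: 0, 1, 2, 3, 4, 5
Σfx = 9×0 + 7×1 + 20×2 + 5×3 + 24×4 + 13×5 = 223
n = Σf = 78
Mean = 223 / 78 = 2.8590

2.86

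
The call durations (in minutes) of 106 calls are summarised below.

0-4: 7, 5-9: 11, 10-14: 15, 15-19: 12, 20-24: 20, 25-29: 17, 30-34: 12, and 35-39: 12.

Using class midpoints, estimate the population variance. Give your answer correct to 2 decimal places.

106.04

Midpoints: 2, 7, 12, 17, 22, 27, 32, 37
n = 106, Σfm = 2202, mean = 20.7736
Σfm² = 56984
Σf(m − x̄)² = Σfm² − (Σfm)²/n = 56984 − 2202²/106 = 11240.5660
Population variance = 11240.5660 / 106 = 106.0431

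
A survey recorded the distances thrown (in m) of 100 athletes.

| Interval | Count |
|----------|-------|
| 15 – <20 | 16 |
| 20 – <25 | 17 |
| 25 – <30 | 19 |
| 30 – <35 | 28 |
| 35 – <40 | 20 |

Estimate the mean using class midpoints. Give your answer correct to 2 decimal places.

Midpoints: 17.5, 22.5, 27.5, 32.5, 37.5
Σfm = 16×17.5 + 17×22.5 + 19×27.5 + 28×32.5 + 20×37.5 = 2845
n = Σf = 100
Mean = 2845 / 100 = 28.4500

28.45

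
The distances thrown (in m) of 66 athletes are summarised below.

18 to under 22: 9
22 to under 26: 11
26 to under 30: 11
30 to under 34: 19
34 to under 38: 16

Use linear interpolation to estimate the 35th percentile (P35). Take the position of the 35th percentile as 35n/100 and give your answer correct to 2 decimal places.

Cumulative frequencies: 9, 20, 31, 50, 66
n = 66; position = 35n/100 = 23.1.
This falls in the class 26 to under 30: L = 26, F = 20, f = 11, h = 4.
35th percentile ≈ 26 + ((23.1 − 20) / 11) × 4 = 27.1273

27.13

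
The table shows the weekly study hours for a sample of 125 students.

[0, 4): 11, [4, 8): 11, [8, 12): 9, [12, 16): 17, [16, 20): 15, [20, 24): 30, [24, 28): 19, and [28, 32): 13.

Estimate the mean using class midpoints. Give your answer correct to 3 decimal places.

Midpoints: 2, 6, 10, 14, 18, 22, 26, 30
Σfm = 11×2 + 11×6 + 9×10 + 17×14 + 15×18 + 30×22 + 19×26 + 13×30 = 2230
n = Σf = 125
Mean = 2230 / 125 = 17.8400

17.840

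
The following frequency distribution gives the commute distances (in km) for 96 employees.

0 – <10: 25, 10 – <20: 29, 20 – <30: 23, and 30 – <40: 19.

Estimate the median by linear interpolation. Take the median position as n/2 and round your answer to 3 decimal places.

Cumulative frequencies: 25, 54, 77, 96
n = 96; position = n/2 = 48.
This falls in the class 10 – <20: L = 10, F = 25, f = 29, h = 10.
Median ≈ 10 + ((48 − 25) / 29) × 10 = 17.9310

17.931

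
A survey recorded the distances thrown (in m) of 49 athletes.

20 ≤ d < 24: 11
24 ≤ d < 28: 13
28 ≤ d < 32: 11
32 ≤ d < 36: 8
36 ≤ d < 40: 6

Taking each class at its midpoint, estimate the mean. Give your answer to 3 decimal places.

Midpoints: 22, 26, 30, 34, 38
Σfm = 11×22 + 13×26 + 11×30 + 8×34 + 6×38 = 1410
n = Σf = 49
Mean = 1410 / 49 = 28.7755

28.776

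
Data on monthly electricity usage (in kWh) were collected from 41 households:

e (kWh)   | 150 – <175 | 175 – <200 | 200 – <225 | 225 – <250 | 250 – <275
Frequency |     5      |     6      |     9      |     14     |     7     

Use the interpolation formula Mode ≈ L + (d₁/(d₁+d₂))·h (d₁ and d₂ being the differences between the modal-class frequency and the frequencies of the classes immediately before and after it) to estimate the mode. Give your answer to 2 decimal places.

Modal class: 225 – <250 (highest frequency 14).
d₁ = 14 − 9 = 5, d₂ = 14 − 7 = 7
Mode ≈ 225 + (5/(5+7)) × 25 = 225 + 10.4167 = 235.4167

235.42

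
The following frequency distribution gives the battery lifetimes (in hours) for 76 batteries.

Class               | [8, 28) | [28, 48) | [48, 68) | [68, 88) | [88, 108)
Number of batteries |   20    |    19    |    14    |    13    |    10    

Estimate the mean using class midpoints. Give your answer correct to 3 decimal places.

51.158

Midpoints: 18, 38, 58, 78, 98
Σfm = 20×18 + 19×38 + 14×58 + 13×78 + 10×98 = 3888
n = Σf = 76
Mean = 3888 / 76 = 51.1579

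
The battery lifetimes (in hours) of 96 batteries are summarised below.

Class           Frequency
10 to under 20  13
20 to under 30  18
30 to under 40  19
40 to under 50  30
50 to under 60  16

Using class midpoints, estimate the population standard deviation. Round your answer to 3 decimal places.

12.935

Midpoints: 15, 25, 35, 45, 55
n = 96, Σfm = 3540, mean = 36.8750
Σfm² = 146600
Σf(m − x̄)² = Σfm² − (Σfm)²/n = 146600 − 3540²/96 = 16062.5000
Population variance = 16062.5000 / 96 = 167.3177
Standard deviation = √167.3177 = 12.9351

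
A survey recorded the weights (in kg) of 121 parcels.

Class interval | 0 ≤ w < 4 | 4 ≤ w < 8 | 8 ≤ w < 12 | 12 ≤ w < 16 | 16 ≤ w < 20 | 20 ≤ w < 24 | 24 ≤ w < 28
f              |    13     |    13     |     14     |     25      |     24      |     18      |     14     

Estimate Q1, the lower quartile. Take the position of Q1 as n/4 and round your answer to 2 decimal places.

9.21

Cumulative frequencies: 13, 26, 40, 65, 89, 107, 121
n = 121; position = n/4 = 30.25.
This falls in the class 8 ≤ w < 12: L = 8, F = 26, f = 14, h = 4.
Lower quartile ≈ 8 + ((30.25 − 26) / 14) × 4 = 9.2143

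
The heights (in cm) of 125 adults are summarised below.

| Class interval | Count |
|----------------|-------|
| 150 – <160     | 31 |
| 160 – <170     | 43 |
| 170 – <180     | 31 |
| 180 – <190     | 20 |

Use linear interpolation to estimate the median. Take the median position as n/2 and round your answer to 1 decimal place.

Cumulative frequencies: 31, 74, 105, 125
n = 125; position = n/2 = 62.5.
This falls in the class 160 – <170: L = 160, F = 31, f = 43, h = 10.
Median ≈ 160 + ((62.5 − 31) / 43) × 10 = 167.3256

167.3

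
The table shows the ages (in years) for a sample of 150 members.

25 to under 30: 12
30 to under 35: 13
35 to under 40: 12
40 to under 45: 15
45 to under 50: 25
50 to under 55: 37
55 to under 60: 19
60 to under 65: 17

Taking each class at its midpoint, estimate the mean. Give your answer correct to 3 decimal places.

47.500

Midpoints: 27.5, 32.5, 37.5, 42.5, 47.5, 52.5, 57.5, 62.5
Σfm = 12×27.5 + 13×32.5 + 12×37.5 + 15×42.5 + 25×47.5 + 37×52.5 + 19×57.5 + 17×62.5 = 7125
n = Σf = 150
Mean = 7125 / 150 = 47.5000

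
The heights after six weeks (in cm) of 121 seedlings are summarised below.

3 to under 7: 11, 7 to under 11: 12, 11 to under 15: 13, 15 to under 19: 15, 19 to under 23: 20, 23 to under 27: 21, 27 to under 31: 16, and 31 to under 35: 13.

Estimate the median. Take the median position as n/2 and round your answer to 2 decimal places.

20.90

Cumulative frequencies: 11, 23, 36, 51, 71, 92, 108, 121
n = 121; position = n/2 = 60.5.
This falls in the class 19 to under 23: L = 19, F = 51, f = 20, h = 4.
Median ≈ 19 + ((60.5 − 51) / 20) × 4 = 20.9000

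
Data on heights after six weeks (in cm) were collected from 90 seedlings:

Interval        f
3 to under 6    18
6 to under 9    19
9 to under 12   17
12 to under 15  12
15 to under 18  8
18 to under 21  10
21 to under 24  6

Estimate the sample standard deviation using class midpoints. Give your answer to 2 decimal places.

5.63

Midpoints: 4.5, 7.5, 10.5, 13.5, 16.5, 19.5, 22.5
n = 90, Σfm = 1026, mean = 11.4000
Σfm² = 14512.5
Σf(m − x̄)² = Σfm² − (Σfm)²/n = 14512.5 − 1026²/90 = 2816.1000
Sample variance = 2816.1000 / 89 = 31.6416
Standard deviation = √31.6416 = 5.6251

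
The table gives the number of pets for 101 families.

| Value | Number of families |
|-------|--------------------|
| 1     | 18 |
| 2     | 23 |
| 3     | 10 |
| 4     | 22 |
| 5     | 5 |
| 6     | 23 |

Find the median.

Cumulative frequencies: 18, 41, 51, 73, 78, 101
n = 101, so the median is the value in position (n+1)/2 = 51.
Position 51 falls at value 3.

3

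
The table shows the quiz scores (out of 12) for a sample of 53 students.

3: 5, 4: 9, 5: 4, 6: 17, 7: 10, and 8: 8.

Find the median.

Cumulative frequencies: 5, 14, 18, 35, 45, 53
n = 53, so the median is the value in position (n+1)/2 = 27.
Position 27 falls at value 6.

6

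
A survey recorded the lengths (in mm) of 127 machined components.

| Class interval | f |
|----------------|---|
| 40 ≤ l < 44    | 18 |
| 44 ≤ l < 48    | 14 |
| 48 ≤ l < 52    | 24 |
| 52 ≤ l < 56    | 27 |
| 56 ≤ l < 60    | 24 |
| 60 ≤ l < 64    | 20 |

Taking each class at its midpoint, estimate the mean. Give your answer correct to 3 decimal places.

Midpoints: 42, 46, 50, 54, 58, 62
Σfm = 18×42 + 14×46 + 24×50 + 27×54 + 24×58 + 20×62 = 6690
n = Σf = 127
Mean = 6690 / 127 = 52.6772

52.677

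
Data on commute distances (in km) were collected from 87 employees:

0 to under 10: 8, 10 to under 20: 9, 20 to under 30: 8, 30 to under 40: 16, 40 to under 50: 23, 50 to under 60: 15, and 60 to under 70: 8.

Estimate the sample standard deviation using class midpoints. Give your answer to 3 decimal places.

17.475

Midpoints: 5, 15, 25, 35, 45, 55, 65
n = 87, Σfm = 3315, mean = 38.1034
Σfm² = 152575
Σf(m − x̄)² = Σfm² − (Σfm)²/n = 152575 − 3315²/87 = 26262.0690
Sample variance = 26262.0690 / 86 = 305.3729
Standard deviation = √305.3729 = 17.4749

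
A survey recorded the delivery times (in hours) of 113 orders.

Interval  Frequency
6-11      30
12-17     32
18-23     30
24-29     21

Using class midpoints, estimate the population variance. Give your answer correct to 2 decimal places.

Midpoints: 8.5, 14.5, 20.5, 26.5
n = 113, Σfm = 1890.5, mean = 16.7301
Σfm² = 36250.25
Σf(m − x̄)² = Σfm² − (Σfm)²/n = 36250.25 − 1890.5²/113 = 4622.0177
Population variance = 4622.0177 / 113 = 40.9028

40.90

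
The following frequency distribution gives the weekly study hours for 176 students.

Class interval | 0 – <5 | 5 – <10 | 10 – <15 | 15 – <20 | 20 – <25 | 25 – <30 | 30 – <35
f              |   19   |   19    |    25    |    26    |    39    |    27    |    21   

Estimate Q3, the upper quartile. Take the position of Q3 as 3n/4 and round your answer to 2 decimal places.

25.74

Cumulative frequencies: 19, 38, 63, 89, 128, 155, 176
n = 176; position = 3n/4 = 132.
This falls in the class 25 – <30: L = 25, F = 128, f = 27, h = 5.
Upper quartile ≈ 25 + ((132 − 128) / 27) × 5 = 25.7407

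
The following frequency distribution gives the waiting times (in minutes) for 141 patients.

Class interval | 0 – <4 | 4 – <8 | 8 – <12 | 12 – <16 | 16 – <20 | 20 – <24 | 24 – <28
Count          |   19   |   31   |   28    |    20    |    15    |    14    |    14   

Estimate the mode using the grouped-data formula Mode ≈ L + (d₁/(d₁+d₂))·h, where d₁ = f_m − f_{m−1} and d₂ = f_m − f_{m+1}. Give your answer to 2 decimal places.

7.20

Modal class: 4 – <8 (highest frequency 31).
d₁ = 31 − 19 = 12, d₂ = 31 − 28 = 3
Mode ≈ 4 + (12/(12+3)) × 4 = 4 + 3.2000 = 7.2000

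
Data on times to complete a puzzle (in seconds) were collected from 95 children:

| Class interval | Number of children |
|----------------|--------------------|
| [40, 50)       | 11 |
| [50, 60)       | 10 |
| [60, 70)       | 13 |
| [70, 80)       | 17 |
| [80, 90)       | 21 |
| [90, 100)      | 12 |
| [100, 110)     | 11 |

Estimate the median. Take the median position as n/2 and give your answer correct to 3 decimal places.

77.941

Cumulative frequencies: 11, 21, 34, 51, 72, 84, 95
n = 95; position = n/2 = 47.5.
This falls in the class [70, 80): L = 70, F = 34, f = 17, h = 10.
Median ≈ 70 + ((47.5 − 34) / 17) × 10 = 77.9412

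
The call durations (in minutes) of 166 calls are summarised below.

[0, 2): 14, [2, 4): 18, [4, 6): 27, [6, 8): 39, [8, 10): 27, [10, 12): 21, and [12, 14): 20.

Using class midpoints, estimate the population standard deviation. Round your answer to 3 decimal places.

Midpoints: 1, 3, 5, 7, 9, 11, 13
n = 166, Σfm = 1210, mean = 7.2892
Σfm² = 10870
Σf(m − x̄)² = Σfm² − (Σfm)²/n = 10870 − 1210²/166 = 2050.1205
Population variance = 2050.1205 / 166 = 12.3501
Standard deviation = √12.3501 = 3.5143

3.514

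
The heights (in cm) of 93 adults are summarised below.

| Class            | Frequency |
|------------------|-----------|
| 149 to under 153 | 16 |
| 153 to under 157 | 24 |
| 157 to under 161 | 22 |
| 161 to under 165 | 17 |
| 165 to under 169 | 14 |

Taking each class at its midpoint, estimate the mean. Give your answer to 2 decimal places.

Midpoints: 151, 155, 159, 163, 167
Σfm = 16×151 + 24×155 + 22×159 + 17×163 + 14×167 = 14743
n = Σf = 93
Mean = 14743 / 93 = 158.5269

158.53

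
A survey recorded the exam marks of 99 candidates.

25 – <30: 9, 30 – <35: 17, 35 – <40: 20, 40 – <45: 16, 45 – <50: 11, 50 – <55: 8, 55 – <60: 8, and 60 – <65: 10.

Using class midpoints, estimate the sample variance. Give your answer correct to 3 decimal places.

Midpoints: 27.5, 32.5, 37.5, 42.5, 47.5, 52.5, 57.5, 62.5
n = 99, Σfm = 4257.5, mean = 43.0051
Σfm² = 194168.75
Σf(m − x̄)² = Σfm² − (Σfm)²/n = 194168.75 − 4257.5²/99 = 11074.7475
Sample variance = 11074.7475 / 98 = 113.0076

113.008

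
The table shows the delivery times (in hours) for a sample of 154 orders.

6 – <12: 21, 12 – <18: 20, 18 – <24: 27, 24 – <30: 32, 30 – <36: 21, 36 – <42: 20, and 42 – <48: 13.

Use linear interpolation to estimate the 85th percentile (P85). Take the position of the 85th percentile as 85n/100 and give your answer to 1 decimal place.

39.0

Cumulative frequencies: 21, 41, 68, 100, 121, 141, 154
n = 154; position = 85n/100 = 130.9.
This falls in the class 36 – <42: L = 36, F = 121, f = 20, h = 6.
85th percentile ≈ 36 + ((130.9 − 121) / 20) × 6 = 38.9700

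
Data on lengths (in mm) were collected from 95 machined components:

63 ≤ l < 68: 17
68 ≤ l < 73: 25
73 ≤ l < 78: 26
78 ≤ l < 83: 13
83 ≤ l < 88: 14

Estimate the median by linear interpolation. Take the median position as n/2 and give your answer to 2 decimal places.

Cumulative frequencies: 17, 42, 68, 81, 95
n = 95; position = n/2 = 47.5.
This falls in the class 73 ≤ l < 78: L = 73, F = 42, f = 26, h = 5.
Median ≈ 73 + ((47.5 − 42) / 26) × 5 = 74.0577

74.06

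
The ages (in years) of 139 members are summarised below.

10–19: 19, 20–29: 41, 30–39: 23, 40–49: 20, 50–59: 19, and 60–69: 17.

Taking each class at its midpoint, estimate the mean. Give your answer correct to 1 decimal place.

Midpoints: 14.5, 24.5, 34.5, 44.5, 54.5, 64.5
Σfm = 19×14.5 + 41×24.5 + 23×34.5 + 20×44.5 + 19×54.5 + 17×64.5 = 5095.5
n = Σf = 139
Mean = 5095.5 / 139 = 36.6583

36.7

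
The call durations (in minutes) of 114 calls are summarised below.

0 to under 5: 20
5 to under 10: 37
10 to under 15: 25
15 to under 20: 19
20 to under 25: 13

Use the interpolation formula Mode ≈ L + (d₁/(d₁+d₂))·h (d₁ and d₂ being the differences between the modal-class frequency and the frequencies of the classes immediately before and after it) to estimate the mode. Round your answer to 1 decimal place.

Modal class: 5 to under 10 (highest frequency 37).
d₁ = 37 − 20 = 17, d₂ = 37 − 25 = 12
Mode ≈ 5 + (17/(17+12)) × 5 = 5 + 2.9310 = 7.9310

7.9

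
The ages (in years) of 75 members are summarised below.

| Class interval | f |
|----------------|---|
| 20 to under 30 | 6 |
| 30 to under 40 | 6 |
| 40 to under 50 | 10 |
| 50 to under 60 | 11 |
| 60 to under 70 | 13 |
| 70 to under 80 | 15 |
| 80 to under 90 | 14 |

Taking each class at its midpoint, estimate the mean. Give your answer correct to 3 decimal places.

61.000

Midpoints: 25, 35, 45, 55, 65, 75, 85
Σfm = 6×25 + 6×35 + 10×45 + 11×55 + 13×65 + 15×75 + 14×85 = 4575
n = Σf = 75
Mean = 4575 / 75 = 61.0000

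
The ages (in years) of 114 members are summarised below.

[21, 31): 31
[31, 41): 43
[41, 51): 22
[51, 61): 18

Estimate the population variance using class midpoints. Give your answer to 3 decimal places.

Midpoints: 26, 36, 46, 56
n = 114, Σfm = 4374, mean = 38.3684
Σfm² = 179684
Σf(m − x̄)² = Σfm² − (Σfm)²/n = 179684 − 4374²/114 = 11860.5263
Population variance = 11860.5263 / 114 = 104.0397

104.040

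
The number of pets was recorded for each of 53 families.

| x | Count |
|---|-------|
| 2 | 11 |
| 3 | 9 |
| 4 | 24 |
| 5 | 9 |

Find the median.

4

Cumulative frequencies: 11, 20, 44, 53
n = 53, so the median is the value in position (n+1)/2 = 27.
Position 27 falls at value 4.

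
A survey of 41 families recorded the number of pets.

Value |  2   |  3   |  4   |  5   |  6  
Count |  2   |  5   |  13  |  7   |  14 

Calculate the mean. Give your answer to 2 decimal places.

4.63

Values: 2, 3, 4, 5, 6
Σfx = 2×2 + 5×3 + 13×4 + 7×5 + 14×6 = 190
n = Σf = 41
Mean = 190 / 41 = 4.6341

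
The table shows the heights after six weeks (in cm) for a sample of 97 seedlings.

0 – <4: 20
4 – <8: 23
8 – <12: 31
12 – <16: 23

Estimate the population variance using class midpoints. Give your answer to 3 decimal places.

Midpoints: 2, 6, 10, 14
n = 97, Σfm = 810, mean = 8.3505
Σfm² = 8516
Σf(m − x̄)² = Σfm² − (Σfm)²/n = 8516 − 810²/97 = 1752.0825
Population variance = 1752.0825 / 97 = 18.0627

18.063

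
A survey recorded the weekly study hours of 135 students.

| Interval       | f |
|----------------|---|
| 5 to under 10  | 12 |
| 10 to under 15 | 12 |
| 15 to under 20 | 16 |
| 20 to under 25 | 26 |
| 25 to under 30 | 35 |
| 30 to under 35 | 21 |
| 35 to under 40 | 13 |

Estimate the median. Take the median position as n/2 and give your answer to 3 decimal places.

Cumulative frequencies: 12, 24, 40, 66, 101, 122, 135
n = 135; position = n/2 = 67.5.
This falls in the class 25 to under 30: L = 25, F = 66, f = 35, h = 5.
Median ≈ 25 + ((67.5 − 66) / 35) × 5 = 25.2143

25.214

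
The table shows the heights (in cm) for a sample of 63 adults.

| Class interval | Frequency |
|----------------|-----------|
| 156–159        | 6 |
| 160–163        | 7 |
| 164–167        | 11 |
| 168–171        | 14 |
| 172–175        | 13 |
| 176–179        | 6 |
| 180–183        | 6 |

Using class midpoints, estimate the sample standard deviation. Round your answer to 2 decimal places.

6.89

Midpoints: 157.5, 161.5, 165.5, 169.5, 173.5, 177.5, 181.5
n = 63, Σfm = 10678.5, mean = 169.5000
Σfm² = 1812949.75
Σf(m − x̄)² = Σfm² − (Σfm)²/n = 1812949.75 − 10678.5²/63 = 2944.0000
Sample variance = 2944.0000 / 62 = 47.4839
Standard deviation = √47.4839 = 6.8909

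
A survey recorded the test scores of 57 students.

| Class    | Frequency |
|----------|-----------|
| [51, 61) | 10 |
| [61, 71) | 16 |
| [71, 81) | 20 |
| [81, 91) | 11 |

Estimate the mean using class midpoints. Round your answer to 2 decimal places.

Midpoints: 56, 66, 76, 86
Σfm = 10×56 + 16×66 + 20×76 + 11×86 = 4082
n = Σf = 57
Mean = 4082 / 57 = 71.6140

71.61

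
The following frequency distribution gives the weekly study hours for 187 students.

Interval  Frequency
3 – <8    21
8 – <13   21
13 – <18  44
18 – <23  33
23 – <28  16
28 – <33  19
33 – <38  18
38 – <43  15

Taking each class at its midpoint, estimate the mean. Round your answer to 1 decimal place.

Midpoints: 5.5, 10.5, 15.5, 20.5, 25.5, 30.5, 35.5, 40.5
Σfm = 21×5.5 + 21×10.5 + 44×15.5 + 33×20.5 + 16×25.5 + 19×30.5 + 18×35.5 + 15×40.5 = 3928.5
n = Σf = 187
Mean = 3928.5 / 187 = 21.0080

21.0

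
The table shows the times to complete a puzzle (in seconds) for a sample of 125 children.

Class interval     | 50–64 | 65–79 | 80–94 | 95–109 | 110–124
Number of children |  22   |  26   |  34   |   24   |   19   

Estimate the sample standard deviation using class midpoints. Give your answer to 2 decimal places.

Midpoints: 57, 72, 87, 102, 117
n = 125, Σfm = 10755, mean = 86.0400
Σfm² = 973395
Σf(m − x̄)² = Σfm² − (Σfm)²/n = 973395 − 10755²/125 = 48034.8000
Sample variance = 48034.8000 / 124 = 387.3774
Standard deviation = √387.3774 = 19.6819

19.68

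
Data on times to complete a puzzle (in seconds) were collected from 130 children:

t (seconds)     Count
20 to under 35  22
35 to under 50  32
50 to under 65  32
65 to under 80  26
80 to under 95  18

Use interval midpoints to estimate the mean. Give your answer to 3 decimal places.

Midpoints: 27.5, 42.5, 57.5, 72.5, 87.5
Σfm = 22×27.5 + 32×42.5 + 32×57.5 + 26×72.5 + 18×87.5 = 7265
n = Σf = 130
Mean = 7265 / 130 = 55.8846

55.885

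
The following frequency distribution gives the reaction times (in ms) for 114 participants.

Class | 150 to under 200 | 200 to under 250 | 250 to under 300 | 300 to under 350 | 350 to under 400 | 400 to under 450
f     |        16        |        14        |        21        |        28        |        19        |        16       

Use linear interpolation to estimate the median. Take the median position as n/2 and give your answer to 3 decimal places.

Cumulative frequencies: 16, 30, 51, 79, 98, 114
n = 114; position = n/2 = 57.
This falls in the class 300 to under 350: L = 300, F = 51, f = 28, h = 50.
Median ≈ 300 + ((57 − 51) / 28) × 50 = 310.7143

310.714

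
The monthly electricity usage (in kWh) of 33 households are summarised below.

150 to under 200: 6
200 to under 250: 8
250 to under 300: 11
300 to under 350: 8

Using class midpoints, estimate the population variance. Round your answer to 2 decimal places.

2699.72

Midpoints: 175, 225, 275, 325
n = 33, Σfm = 8475, mean = 256.8182
Σfm² = 2265625
Σf(m − x̄)² = Σfm² − (Σfm)²/n = 2265625 − 8475²/33 = 89090.9091
Population variance = 89090.9091 / 33 = 2699.7245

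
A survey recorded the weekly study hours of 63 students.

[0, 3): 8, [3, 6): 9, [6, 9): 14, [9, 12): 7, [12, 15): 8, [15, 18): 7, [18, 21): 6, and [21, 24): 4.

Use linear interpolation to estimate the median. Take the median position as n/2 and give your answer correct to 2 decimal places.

Cumulative frequencies: 8, 17, 31, 38, 46, 53, 59, 63
n = 63; position = n/2 = 31.5.
This falls in the class [9, 12): L = 9, F = 31, f = 7, h = 3.
Median ≈ 9 + ((31.5 − 31) / 7) × 3 = 9.2143

9.21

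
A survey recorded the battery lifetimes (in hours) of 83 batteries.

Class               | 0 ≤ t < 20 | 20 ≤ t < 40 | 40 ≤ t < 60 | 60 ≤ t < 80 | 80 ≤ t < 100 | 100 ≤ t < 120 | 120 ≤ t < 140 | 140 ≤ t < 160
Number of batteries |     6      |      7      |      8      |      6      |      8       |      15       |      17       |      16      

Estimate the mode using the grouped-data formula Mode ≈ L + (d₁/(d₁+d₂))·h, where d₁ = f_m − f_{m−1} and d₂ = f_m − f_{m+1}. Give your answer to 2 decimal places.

133.33

Modal class: 120 ≤ t < 140 (highest frequency 17).
d₁ = 17 − 15 = 2, d₂ = 17 − 16 = 1
Mode ≈ 120 + (2/(2+1)) × 20 = 120 + 13.3333 = 133.3333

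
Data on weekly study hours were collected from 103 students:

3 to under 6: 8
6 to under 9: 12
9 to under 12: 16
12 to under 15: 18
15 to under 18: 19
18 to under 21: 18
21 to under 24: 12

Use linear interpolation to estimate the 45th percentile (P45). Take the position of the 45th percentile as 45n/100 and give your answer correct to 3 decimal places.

Cumulative frequencies: 8, 20, 36, 54, 73, 91, 103
n = 103; position = 45n/100 = 46.35.
This falls in the class 12 to under 15: L = 12, F = 36, f = 18, h = 3.
45th percentile ≈ 12 + ((46.35 − 36) / 18) × 3 = 13.7250

13.725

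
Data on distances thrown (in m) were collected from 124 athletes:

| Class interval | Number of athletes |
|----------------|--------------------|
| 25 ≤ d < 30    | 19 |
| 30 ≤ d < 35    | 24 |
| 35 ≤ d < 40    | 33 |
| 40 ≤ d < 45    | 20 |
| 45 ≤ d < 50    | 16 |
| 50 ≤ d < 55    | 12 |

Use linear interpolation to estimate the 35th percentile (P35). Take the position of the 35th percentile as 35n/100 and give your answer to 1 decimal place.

Cumulative frequencies: 19, 43, 76, 96, 112, 124
n = 124; position = 35n/100 = 43.4.
This falls in the class 35 ≤ d < 40: L = 35, F = 43, f = 33, h = 5.
35th percentile ≈ 35 + ((43.4 − 43) / 33) × 5 = 35.0606

35.1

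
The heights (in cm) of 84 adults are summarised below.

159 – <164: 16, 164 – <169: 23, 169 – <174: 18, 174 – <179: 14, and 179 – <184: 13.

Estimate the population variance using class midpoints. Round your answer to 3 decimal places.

44.739

Midpoints: 161.5, 166.5, 171.5, 176.5, 181.5
n = 84, Σfm = 14331, mean = 170.6071
Σfm² = 2448729
Σf(m − x̄)² = Σfm² − (Σfm)²/n = 2448729 − 14331²/84 = 3758.0357
Population variance = 3758.0357 / 84 = 44.7385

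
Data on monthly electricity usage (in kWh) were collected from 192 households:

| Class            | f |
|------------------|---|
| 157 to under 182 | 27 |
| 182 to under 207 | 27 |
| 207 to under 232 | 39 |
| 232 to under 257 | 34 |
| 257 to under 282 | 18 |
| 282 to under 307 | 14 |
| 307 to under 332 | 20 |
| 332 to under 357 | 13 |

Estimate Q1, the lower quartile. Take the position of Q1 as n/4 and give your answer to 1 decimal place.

Cumulative frequencies: 27, 54, 93, 127, 145, 159, 179, 192
n = 192; position = n/4 = 48.
This falls in the class 182 to under 207: L = 182, F = 27, f = 27, h = 25.
Lower quartile ≈ 182 + ((48 − 27) / 27) × 25 = 201.4444

201.4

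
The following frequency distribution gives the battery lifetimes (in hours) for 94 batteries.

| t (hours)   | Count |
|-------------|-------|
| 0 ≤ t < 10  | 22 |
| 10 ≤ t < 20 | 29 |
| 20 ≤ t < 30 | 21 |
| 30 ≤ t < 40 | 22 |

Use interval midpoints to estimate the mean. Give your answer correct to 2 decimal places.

19.57

Midpoints: 5, 15, 25, 35
Σfm = 22×5 + 29×15 + 21×25 + 22×35 = 1840
n = Σf = 94
Mean = 1840 / 94 = 19.5745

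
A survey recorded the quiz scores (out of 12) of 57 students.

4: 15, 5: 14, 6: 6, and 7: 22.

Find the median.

5

Cumulative frequencies: 15, 29, 35, 57
n = 57, so the median is the value in position (n+1)/2 = 29.
Position 29 falls at value 5.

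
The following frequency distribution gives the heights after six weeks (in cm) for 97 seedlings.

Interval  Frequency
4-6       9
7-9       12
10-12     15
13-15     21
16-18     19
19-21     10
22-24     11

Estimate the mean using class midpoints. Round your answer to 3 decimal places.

Midpoints: 5, 8, 11, 14, 17, 20, 23
Σfm = 9×5 + 12×8 + 15×11 + 21×14 + 19×17 + 10×20 + 11×23 = 1376
n = Σf = 97
Mean = 1376 / 97 = 14.1856

14.186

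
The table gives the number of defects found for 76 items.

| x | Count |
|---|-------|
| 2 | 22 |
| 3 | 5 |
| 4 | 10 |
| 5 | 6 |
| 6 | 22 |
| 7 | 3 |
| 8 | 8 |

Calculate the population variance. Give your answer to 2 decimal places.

Values: 2, 3, 4, 5, 6, 7, 8
n = 76, Σfx = 346, mean = 4.5526
Σfx² = 1894
Σf(x − x̄)² = Σfx² − (Σfx)²/n = 1894 − 346²/76 = 318.7895
Population variance = 318.7895 / 76 = 4.1946

4.19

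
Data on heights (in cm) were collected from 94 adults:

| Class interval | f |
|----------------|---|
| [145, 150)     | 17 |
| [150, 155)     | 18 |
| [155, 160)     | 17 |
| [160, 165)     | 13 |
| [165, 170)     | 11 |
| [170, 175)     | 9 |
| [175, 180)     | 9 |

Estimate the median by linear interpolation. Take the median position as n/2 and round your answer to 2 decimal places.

158.53

Cumulative frequencies: 17, 35, 52, 65, 76, 85, 94
n = 94; position = n/2 = 47.
This falls in the class [155, 160): L = 155, F = 35, f = 17, h = 5.
Median ≈ 155 + ((47 − 35) / 17) × 5 = 158.5294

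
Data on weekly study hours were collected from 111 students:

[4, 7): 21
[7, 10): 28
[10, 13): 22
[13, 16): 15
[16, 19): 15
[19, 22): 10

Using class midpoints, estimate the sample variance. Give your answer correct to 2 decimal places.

22.65

Midpoints: 5.5, 8.5, 11.5, 14.5, 17.5, 20.5
n = 111, Σfm = 1291.5, mean = 11.6351
Σfm² = 17517.75
Σf(m − x̄)² = Σfm² − (Σfm)²/n = 17517.75 − 1291.5²/111 = 2490.9730
Sample variance = 2490.9730 / 110 = 22.6452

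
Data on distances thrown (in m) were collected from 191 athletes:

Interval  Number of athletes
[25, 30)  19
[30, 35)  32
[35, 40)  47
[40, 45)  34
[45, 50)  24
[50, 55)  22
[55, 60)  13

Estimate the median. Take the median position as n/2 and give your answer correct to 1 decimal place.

Cumulative frequencies: 19, 51, 98, 132, 156, 178, 191
n = 191; position = n/2 = 95.5.
This falls in the class [35, 40): L = 35, F = 51, f = 47, h = 5.
Median ≈ 35 + ((95.5 − 51) / 47) × 5 = 39.7340

39.7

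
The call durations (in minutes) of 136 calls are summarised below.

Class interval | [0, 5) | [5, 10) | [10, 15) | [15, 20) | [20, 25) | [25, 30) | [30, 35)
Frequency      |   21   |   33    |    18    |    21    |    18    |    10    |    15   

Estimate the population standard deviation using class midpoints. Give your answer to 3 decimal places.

Midpoints: 2.5, 7.5, 12.5, 17.5, 22.5, 27.5, 32.5
n = 136, Σfm = 2060, mean = 15.1471
Σfm² = 43750
Σf(m − x̄)² = Σfm² − (Σfm)²/n = 43750 − 2060²/136 = 12547.0588
Population variance = 12547.0588 / 136 = 92.2578
Standard deviation = √92.2578 = 9.6051

9.605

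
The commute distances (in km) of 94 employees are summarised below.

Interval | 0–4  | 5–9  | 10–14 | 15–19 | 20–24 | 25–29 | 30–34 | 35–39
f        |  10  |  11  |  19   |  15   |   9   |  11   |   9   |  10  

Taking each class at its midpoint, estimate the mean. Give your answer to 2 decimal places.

Midpoints: 2, 7, 12, 17, 22, 27, 32, 37
Σfm = 10×2 + 11×7 + 19×12 + 15×17 + 9×22 + 11×27 + 9×32 + 10×37 = 1733
n = Σf = 94
Mean = 1733 / 94 = 18.4362

18.44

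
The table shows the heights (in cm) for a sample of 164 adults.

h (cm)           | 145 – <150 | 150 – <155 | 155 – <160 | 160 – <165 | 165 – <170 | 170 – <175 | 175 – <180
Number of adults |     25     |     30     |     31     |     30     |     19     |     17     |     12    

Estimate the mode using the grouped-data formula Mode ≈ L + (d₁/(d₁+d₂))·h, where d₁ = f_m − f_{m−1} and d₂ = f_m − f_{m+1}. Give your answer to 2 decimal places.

157.50

Modal class: 155 – <160 (highest frequency 31).
d₁ = 31 − 30 = 1, d₂ = 31 − 30 = 1
Mode ≈ 155 + (1/(1+1)) × 5 = 155 + 2.5000 = 157.5000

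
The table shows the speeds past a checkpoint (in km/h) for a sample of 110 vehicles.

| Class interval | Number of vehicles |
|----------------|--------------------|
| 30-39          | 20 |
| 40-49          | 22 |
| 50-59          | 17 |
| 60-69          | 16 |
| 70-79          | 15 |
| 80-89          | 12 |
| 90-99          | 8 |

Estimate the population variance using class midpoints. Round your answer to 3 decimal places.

Midpoints: 34.5, 44.5, 54.5, 64.5, 74.5, 84.5, 94.5
n = 110, Σfm = 6515, mean = 59.2273
Σfm² = 424807.5
Σf(m − x̄)² = Σfm² − (Σfm)²/n = 424807.5 − 6515²/110 = 38941.8182
Population variance = 38941.8182 / 110 = 354.0165

354.017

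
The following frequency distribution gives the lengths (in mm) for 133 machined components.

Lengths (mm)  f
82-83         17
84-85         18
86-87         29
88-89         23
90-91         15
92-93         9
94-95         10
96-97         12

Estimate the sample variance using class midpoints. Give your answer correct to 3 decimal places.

17.782

Midpoints: 82.5, 84.5, 86.5, 88.5, 90.5, 92.5, 94.5, 96.5
n = 133, Σfm = 11760.5, mean = 88.4248
Σfm² = 1042267.25
Σf(m − x̄)² = Σfm² − (Σfm)²/n = 1042267.25 − 11760.5²/133 = 2347.2481
Sample variance = 2347.2481 / 132 = 17.7822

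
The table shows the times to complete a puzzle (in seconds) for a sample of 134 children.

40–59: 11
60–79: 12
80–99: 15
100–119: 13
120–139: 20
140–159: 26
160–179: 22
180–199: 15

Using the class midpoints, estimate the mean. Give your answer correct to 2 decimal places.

128.31

Midpoints: 49.5, 69.5, 89.5, 109.5, 129.5, 149.5, 169.5, 189.5
Σfm = 11×49.5 + 12×69.5 + 15×89.5 + 13×109.5 + 20×129.5 + 26×149.5 + 22×169.5 + 15×189.5 = 17193
n = Σf = 134
Mean = 17193 / 134 = 128.3060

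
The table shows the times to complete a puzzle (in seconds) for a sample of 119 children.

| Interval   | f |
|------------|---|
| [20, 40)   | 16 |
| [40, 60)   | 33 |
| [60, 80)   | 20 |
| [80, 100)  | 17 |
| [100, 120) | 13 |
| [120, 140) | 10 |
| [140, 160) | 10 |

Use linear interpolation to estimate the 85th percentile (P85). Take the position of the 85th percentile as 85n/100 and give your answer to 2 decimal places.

124.30

Cumulative frequencies: 16, 49, 69, 86, 99, 109, 119
n = 119; position = 85n/100 = 101.15.
This falls in the class [120, 140): L = 120, F = 99, f = 10, h = 20.
85th percentile ≈ 120 + ((101.15 − 99) / 10) × 20 = 124.3000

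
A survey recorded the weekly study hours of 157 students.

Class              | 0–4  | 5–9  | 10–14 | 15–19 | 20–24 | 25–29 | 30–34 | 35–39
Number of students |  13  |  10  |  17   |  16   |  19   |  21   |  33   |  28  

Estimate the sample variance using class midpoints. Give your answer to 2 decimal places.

124.57

Midpoints: 2, 7, 12, 17, 22, 27, 32, 37
n = 157, Σfm = 3649, mean = 23.2420
Σfm² = 104243
Σf(m − x̄)² = Σfm² − (Σfm)²/n = 104243 − 3649²/157 = 19432.8025
Sample variance = 19432.8025 / 156 = 124.5692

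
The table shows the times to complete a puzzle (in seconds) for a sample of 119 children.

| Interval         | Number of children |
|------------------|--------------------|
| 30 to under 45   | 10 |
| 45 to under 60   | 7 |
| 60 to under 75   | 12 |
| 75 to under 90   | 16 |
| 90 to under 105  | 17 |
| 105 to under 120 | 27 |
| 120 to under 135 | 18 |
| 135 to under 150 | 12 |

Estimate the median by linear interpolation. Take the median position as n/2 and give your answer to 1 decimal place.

102.8

Cumulative frequencies: 10, 17, 29, 45, 62, 89, 107, 119
n = 119; position = n/2 = 59.5.
This falls in the class 90 to under 105: L = 90, F = 45, f = 17, h = 15.
Median ≈ 90 + ((59.5 − 45) / 17) × 15 = 102.7941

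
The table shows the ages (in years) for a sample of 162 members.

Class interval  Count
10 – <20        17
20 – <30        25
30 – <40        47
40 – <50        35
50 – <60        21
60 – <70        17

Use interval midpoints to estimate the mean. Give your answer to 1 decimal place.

Midpoints: 15, 25, 35, 45, 55, 65
Σfm = 17×15 + 25×25 + 47×35 + 35×45 + 21×55 + 17×65 = 6360
n = Σf = 162
Mean = 6360 / 162 = 39.2593

39.3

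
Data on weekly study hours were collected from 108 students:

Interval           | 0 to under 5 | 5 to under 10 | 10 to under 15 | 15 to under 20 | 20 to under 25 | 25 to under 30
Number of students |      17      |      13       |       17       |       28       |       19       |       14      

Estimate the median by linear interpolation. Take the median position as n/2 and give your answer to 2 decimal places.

Cumulative frequencies: 17, 30, 47, 75, 94, 108
n = 108; position = n/2 = 54.
This falls in the class 15 to under 20: L = 15, F = 47, f = 28, h = 5.
Median ≈ 15 + ((54 − 47) / 28) × 5 = 16.2500

16.25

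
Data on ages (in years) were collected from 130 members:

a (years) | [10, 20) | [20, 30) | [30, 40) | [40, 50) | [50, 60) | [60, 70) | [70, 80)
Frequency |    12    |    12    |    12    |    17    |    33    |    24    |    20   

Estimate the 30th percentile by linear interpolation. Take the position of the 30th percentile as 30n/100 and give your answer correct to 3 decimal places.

Cumulative frequencies: 12, 24, 36, 53, 86, 110, 130
n = 130; position = 30n/100 = 39.
This falls in the class [40, 50): L = 40, F = 36, f = 17, h = 10.
30th percentile ≈ 40 + ((39 − 36) / 17) × 10 = 41.7647

41.765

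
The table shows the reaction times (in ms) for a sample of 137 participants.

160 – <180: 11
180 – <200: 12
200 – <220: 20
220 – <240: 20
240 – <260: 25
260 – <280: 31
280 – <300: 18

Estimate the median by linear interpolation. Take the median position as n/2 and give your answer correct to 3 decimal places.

244.400

Cumulative frequencies: 11, 23, 43, 63, 88, 119, 137
n = 137; position = n/2 = 68.5.
This falls in the class 240 – <260: L = 240, F = 63, f = 25, h = 20.
Median ≈ 240 + ((68.5 − 63) / 25) × 20 = 244.4000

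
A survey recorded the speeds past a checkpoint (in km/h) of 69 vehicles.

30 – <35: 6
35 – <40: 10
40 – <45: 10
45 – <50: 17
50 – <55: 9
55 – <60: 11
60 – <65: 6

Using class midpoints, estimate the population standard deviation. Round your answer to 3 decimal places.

Midpoints: 32.5, 37.5, 42.5, 47.5, 52.5, 57.5, 62.5
n = 69, Σfm = 3282.5, mean = 47.5725
Σfm² = 161431.25
Σf(m − x̄)² = Σfm² − (Σfm)²/n = 161431.25 − 3282.5²/69 = 5274.6377
Population variance = 5274.6377 / 69 = 76.4440
Standard deviation = √76.4440 = 8.7432

8.743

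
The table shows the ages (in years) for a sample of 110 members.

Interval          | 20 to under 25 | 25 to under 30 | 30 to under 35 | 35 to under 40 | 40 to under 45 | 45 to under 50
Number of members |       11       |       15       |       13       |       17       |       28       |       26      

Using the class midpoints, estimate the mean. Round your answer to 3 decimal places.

37.682

Midpoints: 22.5, 27.5, 32.5, 37.5, 42.5, 47.5
Σfm = 11×22.5 + 15×27.5 + 13×32.5 + 17×37.5 + 28×42.5 + 26×47.5 = 4145
n = Σf = 110
Mean = 4145 / 110 = 37.6818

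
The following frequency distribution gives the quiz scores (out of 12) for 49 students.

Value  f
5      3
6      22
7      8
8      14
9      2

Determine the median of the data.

6

Cumulative frequencies: 3, 25, 33, 47, 49
n = 49, so the median is the value in position (n+1)/2 = 25.
Position 25 falls at value 6.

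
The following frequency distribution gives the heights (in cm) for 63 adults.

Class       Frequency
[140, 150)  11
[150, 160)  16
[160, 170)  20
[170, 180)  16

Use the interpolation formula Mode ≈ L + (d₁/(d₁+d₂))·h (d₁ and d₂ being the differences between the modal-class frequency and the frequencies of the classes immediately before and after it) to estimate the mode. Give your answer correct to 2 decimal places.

165.00

Modal class: [160, 170) (highest frequency 20).
d₁ = 20 − 16 = 4, d₂ = 20 − 16 = 4
Mode ≈ 160 + (4/(4+4)) × 10 = 160 + 5.0000 = 165.0000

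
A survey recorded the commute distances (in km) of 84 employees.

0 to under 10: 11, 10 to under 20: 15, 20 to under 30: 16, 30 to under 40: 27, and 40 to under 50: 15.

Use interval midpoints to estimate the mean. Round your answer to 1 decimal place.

27.4

Midpoints: 5, 15, 25, 35, 45
Σfm = 11×5 + 15×15 + 16×25 + 27×35 + 15×45 = 2300
n = Σf = 84
Mean = 2300 / 84 = 27.3810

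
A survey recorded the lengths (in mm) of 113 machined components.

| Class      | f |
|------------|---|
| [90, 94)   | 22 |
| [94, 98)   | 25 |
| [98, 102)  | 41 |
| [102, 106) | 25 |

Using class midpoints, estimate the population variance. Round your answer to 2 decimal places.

Midpoints: 92, 96, 100, 104
n = 113, Σfm = 11124, mean = 98.4425
Σfm² = 1097008
Σf(m − x̄)² = Σfm² − (Σfm)²/n = 1097008 − 11124²/113 = 1933.8761
Population variance = 1933.8761 / 113 = 17.1139

17.11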